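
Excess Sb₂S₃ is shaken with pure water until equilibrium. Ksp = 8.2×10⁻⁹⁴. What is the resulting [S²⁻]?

2.8×10⁻¹⁹ M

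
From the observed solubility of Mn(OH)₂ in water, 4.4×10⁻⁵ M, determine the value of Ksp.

Mn(OH)₂(s) ⇌ Mn²⁺(aq) + 2 OH⁻(aq)
With molar solubility s: [Mn²⁺] = s, [OH⁻] = 2s.
Ksp = [Mn²⁺][OH⁻]^2 = s · (2s)^2 = 4s^3
Ksp = 4 × (4.4×10⁻⁵)^3 = 3.4×10⁻¹³

Ksp = 3.4×10⁻¹³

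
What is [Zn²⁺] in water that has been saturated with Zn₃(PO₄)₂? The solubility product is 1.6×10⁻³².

5.1×10⁻⁷ M

Zn₃(PO₄)₂(s) ⇌ 3 Zn²⁺(aq) + 2 PO₄³⁻(aq)
With molar solubility s: [Zn²⁺] = 3s, [PO₄³⁻] = 2s.
Ksp = [Zn²⁺]^3[PO₄³⁻]^2 = (3s)^3 · (2s)^2 = 108s^5 = 1.6×10⁻³²
s = 1.7×10⁻⁷ mol L⁻¹
[Zn²⁺] = 3s = 5.1×10⁻⁷ mol L⁻¹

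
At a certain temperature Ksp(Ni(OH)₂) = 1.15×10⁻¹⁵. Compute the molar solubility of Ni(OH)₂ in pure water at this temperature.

6.60×10⁻⁶ M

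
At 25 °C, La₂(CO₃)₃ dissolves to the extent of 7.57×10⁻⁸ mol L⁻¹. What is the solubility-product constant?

La₂(CO₃)₃(s) ⇌ 2 La³⁺(aq) + 3 CO₃²⁻(aq)
If s mol/L of La₂(CO₃)₃ dissolves, [La³⁺] = 2s and [CO₃²⁻] = 3s.
Ksp = [La³⁺]^2[CO₃²⁻]^3 = (2s)^2 · (3s)^3 = 108s^5
Ksp = 108 × (7.57×10⁻⁸)^5 = 2.68×10⁻³⁴

Ksp = 2.68×10⁻³⁴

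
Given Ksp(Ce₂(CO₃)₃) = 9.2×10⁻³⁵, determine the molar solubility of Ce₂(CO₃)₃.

Ce₂(CO₃)₃(s) ⇌ 2 Ce³⁺(aq) + 3 CO₃²⁻(aq)
With molar solubility s: [Ce³⁺] = 2s, [CO₃²⁻] = 3s.
Ksp = [Ce³⁺]^2[CO₃²⁻]^3 = (2s)^2 · (3s)^3 = 108s^5
108s^5 = 9.2×10⁻³⁵  ⇒  s^5 = 8.5×10⁻³⁷
s = 6.1×10⁻⁸ mol/L

6.1×10⁻⁸ M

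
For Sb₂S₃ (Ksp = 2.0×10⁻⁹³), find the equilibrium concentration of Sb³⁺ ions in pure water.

2.3×10⁻¹⁹ M

Sb₂S₃(s) ⇌ 2 Sb³⁺(aq) + 3 S²⁻(aq)
Let s be the molar solubility. Then [Sb³⁺] = 2s and [S²⁻] = 3s.
Ksp = [Sb³⁺]^2[S²⁻]^3 = (2s)^2 · (3s)^3 = 108s^5 = 2.0×10⁻⁹³
s = 1.1×10⁻¹⁹ mol L⁻¹
[Sb³⁺] = 2s = 2.3×10⁻¹⁹ mol L⁻¹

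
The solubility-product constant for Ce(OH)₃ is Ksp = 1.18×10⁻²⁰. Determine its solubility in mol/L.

4.57×10⁻⁶ M

Ce(OH)₃(s) ⇌ Ce³⁺(aq) + 3 OH⁻(aq)
If s mol/L of Ce(OH)₃ dissolves, [Ce³⁺] = s and [OH⁻] = 3s.
Ksp = [Ce³⁺][OH⁻]^3 = s · (3s)^3 = 27s^4
27s^4 = 1.18×10⁻²⁰  ⇒  s^4 = 4.37×10⁻²²
Taking the 4th root, s = 4.57×10⁻⁶ mol L⁻¹.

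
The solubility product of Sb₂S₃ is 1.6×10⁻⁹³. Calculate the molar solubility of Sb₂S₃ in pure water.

1.1×10⁻¹⁹ M

Sb₂S₃(s) ⇌ 2 Sb³⁺(aq) + 3 S²⁻(aq)
For each mole of Sb₂S₃ that dissolves per liter, [Sb³⁺] = 2s and [S²⁻] = 3s; let s denote this solubility.
Ksp = [Sb³⁺]^2[S²⁻]^3 = (2s)^2 · (3s)^3 = 108s^5
108s^5 = 1.6×10⁻⁹³  ⇒  s^5 = 1.5×10⁻⁹⁵
s = 1.1×10⁻¹⁹ M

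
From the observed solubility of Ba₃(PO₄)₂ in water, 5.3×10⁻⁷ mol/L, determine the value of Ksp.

Ksp = 4.5×10⁻³⁰

Ba₃(PO₄)₂(s) ⇌ 3 Ba²⁺(aq) + 2 PO₄³⁻(aq)
With molar solubility s: [Ba²⁺] = 3s, [PO₄³⁻] = 2s.
Ksp = [Ba²⁺]^3[PO₄³⁻]^2 = (3s)^3 · (2s)^2 = 108s^5
Ksp = 108 × (5.3×10⁻⁷)^5 = 4.5×10⁻³⁰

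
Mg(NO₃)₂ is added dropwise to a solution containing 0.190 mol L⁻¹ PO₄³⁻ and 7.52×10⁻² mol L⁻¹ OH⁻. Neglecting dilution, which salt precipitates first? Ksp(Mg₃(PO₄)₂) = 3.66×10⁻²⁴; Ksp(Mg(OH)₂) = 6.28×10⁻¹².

Each salt precipitates once Q = Ksp for that salt.
For Mg₃(PO₄)₂: [Mg²⁺] = (Ksp/[PO₄³⁻]^2)^(1/3) = 4.66×10⁻⁸ mol L⁻¹
For Mg(OH)₂: [Mg²⁺] = (Ksp/[OH⁻]^2) = 1.11×10⁻⁹ mol L⁻¹
The smaller threshold [Mg²⁺] is reached first, so Mg(OH)₂ precipitates first.

Mg(OH)₂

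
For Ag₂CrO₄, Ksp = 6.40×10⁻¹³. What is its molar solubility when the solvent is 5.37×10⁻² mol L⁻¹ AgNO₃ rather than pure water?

2.22×10⁻¹⁰ M

Ag₂CrO₄(s) ⇌ 2 Ag⁺(aq) + CrO₄²⁻(aq)
Ag⁺ is already present at 5.37×10⁻² mol L⁻¹. If s mol/L of Ag₂CrO₄ dissolves, [CrO₄²⁻] = s while [Ag⁺] ≈ 5.37×10⁻² mol L⁻¹.
Ksp = [Ag⁺]^2[CrO₄²⁻] = (5.37×10⁻²)^2s
s = 6.40×10⁻¹³ / (5.37×10⁻²)^2 = 2.22×10⁻¹⁰
s = 2.22×10⁻¹⁰ mol L⁻¹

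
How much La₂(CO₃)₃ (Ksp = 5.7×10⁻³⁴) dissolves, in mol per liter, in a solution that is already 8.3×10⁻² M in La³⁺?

La₂(CO₃)₃(s) ⇌ 2 La³⁺(aq) + 3 CO₃²⁻(aq)
The solution already contains La³⁺ at 8.3×10⁻² M. Let s be the molar solubility of La₂(CO₃)₃.
[La³⁺] ≈ 8.3×10⁻² M (common ion dominates); [CO₃²⁻] = 3s.
Ksp = [La³⁺]^2[CO₃²⁻]^3 = (8.3×10⁻²)^2(3s)^3
(3s)^3 = 5.7×10⁻³⁴ / (8.3×10⁻²)^2 = 8.3×10⁻³²
s = 1.5×10⁻¹¹ M

1.5×10⁻¹¹ M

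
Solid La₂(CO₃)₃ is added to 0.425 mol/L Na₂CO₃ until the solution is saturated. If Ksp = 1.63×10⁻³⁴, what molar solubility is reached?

La₂(CO₃)₃(s) ⇌ 2 La³⁺(aq) + 3 CO₃²⁻(aq)
With CO₃²⁻ already at 0.425 mol/L and s small, take [CO₃²⁻] ≈ 0.425 mol/L and [La³⁺] = 2s.
Ksp = [La³⁺]^2[CO₃²⁻]^3 = (2s)^2(0.425)^3
(2s)^2 = 1.63×10⁻³⁴ / (0.425)^3 = 2.12×10⁻³³
s = 2.30×10⁻¹⁷ mol/L

2.30×10⁻¹⁷ M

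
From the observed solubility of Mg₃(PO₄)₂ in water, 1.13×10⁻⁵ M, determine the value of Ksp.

Ksp = 1.99×10⁻²³

Mg₃(PO₄)₂(s) ⇌ 3 Mg²⁺(aq) + 2 PO₄³⁻(aq)
If s mol/L of Mg₃(PO₄)₂ dissolves, [Mg²⁺] = 3s and [PO₄³⁻] = 2s.
Ksp = [Mg²⁺]^3[PO₄³⁻]^2 = (3s)^3 · (2s)^2 = 108s^5
Ksp = 108 × (1.13×10⁻⁵)^5 = 1.99×10⁻²³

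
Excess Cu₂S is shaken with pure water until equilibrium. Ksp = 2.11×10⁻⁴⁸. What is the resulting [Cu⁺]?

1.62×10⁻¹⁶ M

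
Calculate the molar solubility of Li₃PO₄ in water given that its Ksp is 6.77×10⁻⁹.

Li₃PO₄(s) ⇌ 3 Li⁺(aq) + PO₄³⁻(aq)
For each mole of Li₃PO₄ that dissolves per liter, [Li⁺] = 3s and [PO₄³⁻] = s; let s denote this solubility.
Ksp = [Li⁺]^3[PO₄³⁻] = (3s)^3 · s = 27s^4
27s^4 = 6.77×10⁻⁹  ⇒  s^4 = 2.51×10⁻¹⁰
s = (2.51×10⁻¹⁰)^(1/4) = 3.98×10⁻³ mol L⁻¹

3.98×10⁻³ M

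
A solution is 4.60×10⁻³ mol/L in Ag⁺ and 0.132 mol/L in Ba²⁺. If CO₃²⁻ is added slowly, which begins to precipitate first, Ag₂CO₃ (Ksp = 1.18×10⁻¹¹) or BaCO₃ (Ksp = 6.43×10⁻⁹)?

BaCO₃

Precipitation begins when Q = Ksp.
For Ag₂CO₃: [CO₃²⁻] = (Ksp/[Ag⁺]^2) = 5.58×10⁻⁷ mol/L
For BaCO₃: [CO₃²⁻] = (Ksp/[Ba²⁺]) = 4.87×10⁻⁸ mol/L
BaCO₃ requires the lower [CO₃²⁻], so it precipitates first.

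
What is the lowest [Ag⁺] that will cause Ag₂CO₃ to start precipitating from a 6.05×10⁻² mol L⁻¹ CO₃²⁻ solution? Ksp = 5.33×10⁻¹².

Each salt precipitates once Q = Ksp for that salt.
Ag₂CO₃(s) ⇌ 2 Ag⁺(aq) + CO₃²⁻(aq)
Ksp = [Ag⁺]^2[CO₃²⁻] = [Ag⁺]^2(6.05×10⁻²)
[Ag⁺]^2 = 5.33×10⁻¹² / (6.05×10⁻²) = 8.81×10⁻¹¹
[Ag⁺] = 9.39×10⁻⁶ mol L⁻¹

9.39×10⁻⁶ M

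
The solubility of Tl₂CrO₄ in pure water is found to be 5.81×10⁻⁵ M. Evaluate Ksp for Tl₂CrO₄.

Ksp = 7.84×10⁻¹³

Tl₂CrO₄(s) ⇌ 2 Tl⁺(aq) + CrO₄²⁻(aq)
For each mole of Tl₂CrO₄ that dissolves per liter, [Tl⁺] = 2s and [CrO₄²⁻] = s; let s denote this solubility.
Ksp = [Tl⁺]^2[CrO₄²⁻] = (2s)^2 · s = 4s^3
Ksp = 4 × (5.81×10⁻⁵)^3 = 7.84×10⁻¹³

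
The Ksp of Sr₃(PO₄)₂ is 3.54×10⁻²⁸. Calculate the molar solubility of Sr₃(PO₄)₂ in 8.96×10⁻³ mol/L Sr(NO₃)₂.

Sr₃(PO₄)₂(s) ⇌ 3 Sr²⁺(aq) + 2 PO₄³⁻(aq)
Let s be the solubility of Sr₃(PO₄)₂ here. The common ion gives [Sr²⁺] ≈ 8.96×10⁻³ mol/L, and [PO₄³⁻] = 2s.
Ksp = [Sr²⁺]^3[PO₄³⁻]^2 = (8.96×10⁻³)^3(2s)^2
(2s)^2 = 3.54×10⁻²⁸ / (8.96×10⁻³)^3 = 4.92×10⁻²²
s = 1.11×10⁻¹¹ mol/L

1.11×10⁻¹¹ M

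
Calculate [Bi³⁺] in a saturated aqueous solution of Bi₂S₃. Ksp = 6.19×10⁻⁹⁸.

Bi₂S₃(s) ⇌ 2 Bi³⁺(aq) + 3 S²⁻(aq)
If s mol/L of Bi₂S₃ dissolves, [Bi³⁺] = 2s and [S²⁻] = 3s.
Ksp = [Bi³⁺]^2[S²⁻]^3 = (2s)^2 · (3s)^3 = 108s^5 = 6.19×10⁻⁹⁸
s = 1.42×10⁻²⁰ mol/L
[Bi³⁺] = 2s = 2.84×10⁻²⁰ mol/L

2.84×10⁻²⁰ M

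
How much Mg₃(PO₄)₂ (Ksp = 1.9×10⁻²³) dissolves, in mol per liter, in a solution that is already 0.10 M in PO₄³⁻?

Mg₃(PO₄)₂(s) ⇌ 3 Mg²⁺(aq) + 2 PO₄³⁻(aq)
With PO₄³⁻ already at 0.10 M and s small, take [PO₄³⁻] ≈ 0.10 M and [Mg²⁺] = 3s.
Ksp = [Mg²⁺]^3[PO₄³⁻]^2 = (3s)^3(0.10)^2
(3s)^3 = 1.9×10⁻²³ / (0.10)^2 = 1.9×10⁻²¹
s = 4.1×10⁻⁸ M

4.1×10⁻⁸ M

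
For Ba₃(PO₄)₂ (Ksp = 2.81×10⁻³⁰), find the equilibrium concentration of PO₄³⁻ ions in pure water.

9.64×10⁻⁷ M

Ba₃(PO₄)₂(s) ⇌ 3 Ba²⁺(aq) + 2 PO₄³⁻(aq)
Call the molar solubility s, so that [Ba²⁺] = 3s and [PO₄³⁻] = 2s.
Ksp = [Ba²⁺]^3[PO₄³⁻]^2 = (3s)^3 · (2s)^2 = 108s^5 = 2.81×10⁻³⁰
s = 4.82×10⁻⁷ mol L⁻¹
[PO₄³⁻] = 2s = 9.64×10⁻⁷ mol L⁻¹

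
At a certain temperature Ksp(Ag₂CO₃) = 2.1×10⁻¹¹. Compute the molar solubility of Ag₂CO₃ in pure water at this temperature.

Ag₂CO₃(s) ⇌ 2 Ag⁺(aq) + CO₃²⁻(aq)
With molar solubility s: [Ag⁺] = 2s, [CO₃²⁻] = s.
Ksp = [Ag⁺]^2[CO₃²⁻] = (2s)^2 · s = 4s^3
4s^3 = 2.1×10⁻¹¹  ⇒  s^3 = 5.3×10⁻¹²
s = 1.7×10⁻⁴ mol/L

1.7×10⁻⁴ M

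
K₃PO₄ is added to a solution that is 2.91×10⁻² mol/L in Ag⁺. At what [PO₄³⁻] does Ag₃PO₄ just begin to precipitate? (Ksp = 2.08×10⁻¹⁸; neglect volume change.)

The threshold for precipitation is Q = Ksp.
Ag₃PO₄(s) ⇌ 3 Ag⁺(aq) + PO₄³⁻(aq)
Ksp = [Ag⁺]^3[PO₄³⁻] = [PO₄³⁻](2.91×10⁻²)^3
[PO₄³⁻] = 2.08×10⁻¹⁸ / (2.91×10⁻²)^3 = 8.44×10⁻¹⁴
[PO₄³⁻] = 8.44×10⁻¹⁴ mol/L

8.44×10⁻¹⁴ M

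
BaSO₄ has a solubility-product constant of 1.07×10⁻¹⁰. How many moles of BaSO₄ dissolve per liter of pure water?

1.03×10⁻⁵ M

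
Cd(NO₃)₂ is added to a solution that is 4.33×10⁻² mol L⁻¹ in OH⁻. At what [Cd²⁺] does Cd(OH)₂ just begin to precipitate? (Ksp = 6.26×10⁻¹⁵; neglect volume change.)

3.34×10⁻¹² M

A salt starts to precipitate once the ion product Q reaches its Ksp.
Cd(OH)₂(s) ⇌ Cd²⁺(aq) + 2 OH⁻(aq)
Ksp = [Cd²⁺][OH⁻]^2 = [Cd²⁺](4.33×10⁻²)^2
[Cd²⁺] = 6.26×10⁻¹⁵ / (4.33×10⁻²)^2 = 3.34×10⁻¹²
[Cd²⁺] = 3.34×10⁻¹² mol L⁻¹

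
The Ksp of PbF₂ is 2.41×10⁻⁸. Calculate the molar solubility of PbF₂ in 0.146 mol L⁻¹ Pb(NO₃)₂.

2.03×10⁻⁴ M

PbF₂(s) ⇌ Pb²⁺(aq) + 2 F⁻(aq)
The solution already contains Pb²⁺ at 0.146 mol L⁻¹. Let s be the molar solubility of PbF₂.
[Pb²⁺] ≈ 0.146 mol L⁻¹ (common ion dominates); [F⁻] = 2s.
Ksp = [Pb²⁺][F⁻]^2 = (0.146)(2s)^2
(2s)^2 = 2.41×10⁻⁸ / (0.146) = 1.65×10⁻⁷
s = 2.03×10⁻⁴ mol L⁻¹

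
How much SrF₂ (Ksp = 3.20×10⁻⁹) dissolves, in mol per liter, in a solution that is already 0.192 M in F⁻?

SrF₂(s) ⇌ Sr²⁺(aq) + 2 F⁻(aq)
Let s be the solubility of SrF₂ here. The common ion gives [F⁻] ≈ 0.192 M, and [Sr²⁺] = s.
Ksp = [Sr²⁺][F⁻]^2 = s(0.192)^2
s = 3.20×10⁻⁹ / (0.192)^2 = 8.68×10⁻⁸
s = 8.68×10⁻⁸ M

8.68×10⁻⁸ M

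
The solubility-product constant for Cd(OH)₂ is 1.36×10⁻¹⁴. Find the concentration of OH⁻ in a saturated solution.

3.01×10⁻⁵ M

Cd(OH)₂(s) ⇌ Cd²⁺(aq) + 2 OH⁻(aq)
Let s be the molar solubility. Then [Cd²⁺] = s and [OH⁻] = 2s.
Ksp = [Cd²⁺][OH⁻]^2 = s · (2s)^2 = 4s^3 = 1.36×10⁻¹⁴
s = 1.50×10⁻⁵ mol L⁻¹
[OH⁻] = 2s = 3.01×10⁻⁵ mol L⁻¹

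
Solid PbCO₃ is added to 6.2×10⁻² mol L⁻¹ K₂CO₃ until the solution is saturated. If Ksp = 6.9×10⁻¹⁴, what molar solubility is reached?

PbCO₃(s) ⇌ Pb²⁺(aq) + CO₃²⁻(aq)
The solution already contains CO₃²⁻ at 6.2×10⁻² mol L⁻¹. Let s be the molar solubility of PbCO₃.
[CO₃²⁻] ≈ 6.2×10⁻² mol L⁻¹ (common ion dominates); [Pb²⁺] = s.
Ksp = [Pb²⁺][CO₃²⁻] = s(6.2×10⁻²)
s = 6.9×10⁻¹⁴ / (6.2×10⁻²) = 1.1×10⁻¹²
s = 1.1×10⁻¹² mol L⁻¹

1.1×10⁻¹² M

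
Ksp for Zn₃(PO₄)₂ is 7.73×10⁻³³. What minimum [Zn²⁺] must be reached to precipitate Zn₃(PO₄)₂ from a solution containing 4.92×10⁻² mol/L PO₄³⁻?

Precipitation of each salt begins when its ion product equals Ksp.
Zn₃(PO₄)₂(s) ⇌ 3 Zn²⁺(aq) + 2 PO₄³⁻(aq)
Ksp = [Zn²⁺]^3[PO₄³⁻]^2 = [Zn²⁺]^3(4.92×10⁻²)^2
[Zn²⁺]^3 = 7.73×10⁻³³ / (4.92×10⁻²)^2 = 3.19×10⁻³⁰
[Zn²⁺] = 1.47×10⁻¹⁰ mol/L

1.47×10⁻¹⁰ M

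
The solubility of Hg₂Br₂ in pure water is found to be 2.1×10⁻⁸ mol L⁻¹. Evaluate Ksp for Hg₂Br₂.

Ksp = 3.7×10⁻²³

Hg₂Br₂(s) ⇌ Hg₂²⁺(aq) + 2 Br⁻(aq)
With molar solubility s: [Hg₂²⁺] = s, [Br⁻] = 2s.
Ksp = [Hg₂²⁺][Br⁻]^2 = s · (2s)^2 = 4s^3
Ksp = 4 × (2.1×10⁻⁸)^3 = 3.7×10⁻²³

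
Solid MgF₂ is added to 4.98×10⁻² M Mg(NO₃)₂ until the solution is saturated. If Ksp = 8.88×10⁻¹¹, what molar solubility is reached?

MgF₂(s) ⇌ Mg²⁺(aq) + 2 F⁻(aq)
The solution already contains Mg²⁺ at 4.98×10⁻² M. Let s be the molar solubility of MgF₂.
[Mg²⁺] ≈ 4.98×10⁻² M (common ion dominates); [F⁻] = 2s.
Ksp = [Mg²⁺][F⁻]^2 = (4.98×10⁻²)(2s)^2
(2s)^2 = 8.88×10⁻¹¹ / (4.98×10⁻²) = 1.78×10⁻⁹
s = 2.11×10⁻⁵ M

2.11×10⁻⁵ M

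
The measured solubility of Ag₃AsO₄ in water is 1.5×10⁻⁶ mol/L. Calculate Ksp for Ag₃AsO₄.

Ksp = 1.4×10⁻²²

Ag₃AsO₄(s) ⇌ 3 Ag⁺(aq) + AsO₄³⁻(aq)
Let s be the molar solubility. Then [Ag⁺] = 3s and [AsO₄³⁻] = s.
Ksp = [Ag⁺]^3[AsO₄³⁻] = (3s)^3 · s = 27s^4
Ksp = 27 × (1.5×10⁻⁶)^4 = 1.4×10⁻²²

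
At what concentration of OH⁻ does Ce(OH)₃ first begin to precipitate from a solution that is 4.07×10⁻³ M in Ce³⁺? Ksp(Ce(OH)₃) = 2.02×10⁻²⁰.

Precipitation begins when Q = Ksp.
Ce(OH)₃(s) ⇌ Ce³⁺(aq) + 3 OH⁻(aq)
Ksp = [Ce³⁺][OH⁻]^3 = [OH⁻]^3(4.07×10⁻³)
[OH⁻]^3 = 2.02×10⁻²⁰ / (4.07×10⁻³) = 4.96×10⁻¹⁸
[OH⁻] = 1.71×10⁻⁶ M

1.71×10⁻⁶ M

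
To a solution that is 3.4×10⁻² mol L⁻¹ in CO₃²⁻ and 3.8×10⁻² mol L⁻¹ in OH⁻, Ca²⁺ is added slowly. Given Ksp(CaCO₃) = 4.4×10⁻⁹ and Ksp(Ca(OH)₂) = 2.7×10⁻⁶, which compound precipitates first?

CaCO₃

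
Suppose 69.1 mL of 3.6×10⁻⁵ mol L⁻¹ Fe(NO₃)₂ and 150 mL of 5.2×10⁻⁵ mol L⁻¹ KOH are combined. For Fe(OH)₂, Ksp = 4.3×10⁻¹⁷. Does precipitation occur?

After mixing, V = 69.1 mL + 150 mL = 219.1 mL.
[Fe²⁺] = (3.6×10⁻⁵)(69.1)/219.1 = 1.1×10⁻⁵ mol L⁻¹
[OH⁻] = (5.2×10⁻⁵)(150)/219.1 = 3.6×10⁻⁵ mol L⁻¹
Q = [Fe²⁺][OH⁻]^2 = 1.4×10⁻¹⁴
Since Q (1.4×10⁻¹⁴) exceeds Ksp (4.3×10⁻¹⁷), Fe(OH)₂ will precipitate.

Yes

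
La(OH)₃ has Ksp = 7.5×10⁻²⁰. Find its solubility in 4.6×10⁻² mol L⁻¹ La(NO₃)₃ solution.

3.9×10⁻⁷ M

La(OH)₃(s) ⇌ La³⁺(aq) + 3 OH⁻(aq)
La³⁺ is already present at 4.6×10⁻² mol L⁻¹. If s mol/L of La(OH)₃ dissolves, [OH⁻] = 3s while [La³⁺] ≈ 4.6×10⁻² mol L⁻¹.
Ksp = [La³⁺][OH⁻]^3 = (4.6×10⁻²)(3s)^3
(3s)^3 = 7.5×10⁻²⁰ / (4.6×10⁻²) = 1.6×10⁻¹⁸
s = 3.9×10⁻⁷ mol L⁻¹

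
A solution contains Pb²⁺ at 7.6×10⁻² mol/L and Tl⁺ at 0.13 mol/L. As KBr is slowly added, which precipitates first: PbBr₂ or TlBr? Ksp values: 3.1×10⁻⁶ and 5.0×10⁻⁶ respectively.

TlBr

A salt starts to precipitate once the ion product Q reaches its Ksp.
For PbBr₂: [Br⁻] = (Ksp/[Pb²⁺])^(1/2) = 6.4×10⁻³ mol/L
For TlBr: [Br⁻] = (Ksp/[Tl⁺]) = 3.8×10⁻⁵ mol/L
Since TlBr needs less Br⁻ to reach saturation, it precipitates first.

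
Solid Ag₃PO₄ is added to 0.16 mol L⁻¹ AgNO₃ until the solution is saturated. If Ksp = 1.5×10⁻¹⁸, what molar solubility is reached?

Ag₃PO₄(s) ⇌ 3 Ag⁺(aq) + PO₄³⁻(aq)
Ag⁺ is already present at 0.16 mol L⁻¹. If s mol/L of Ag₃PO₄ dissolves, [PO₄³⁻] = s while [Ag⁺] ≈ 0.16 mol L⁻¹.
Ksp = [Ag⁺]^3[PO₄³⁻] = (0.16)^3s
s = 1.5×10⁻¹⁸ / (0.16)^3 = 3.7×10⁻¹⁶
s = 3.7×10⁻¹⁶ mol L⁻¹

3.7×10⁻¹⁶ M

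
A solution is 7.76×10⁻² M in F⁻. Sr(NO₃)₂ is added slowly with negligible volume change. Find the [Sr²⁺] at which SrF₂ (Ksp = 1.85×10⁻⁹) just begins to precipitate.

3.07×10⁻⁷ M

Precipitation begins when Q = Ksp.
SrF₂(s) ⇌ Sr²⁺(aq) + 2 F⁻(aq)
Ksp = [Sr²⁺][F⁻]^2 = [Sr²⁺](7.76×10⁻²)^2
[Sr²⁺] = 1.85×10⁻⁹ / (7.76×10⁻²)^2 = 3.07×10⁻⁷
[Sr²⁺] = 3.07×10⁻⁷ M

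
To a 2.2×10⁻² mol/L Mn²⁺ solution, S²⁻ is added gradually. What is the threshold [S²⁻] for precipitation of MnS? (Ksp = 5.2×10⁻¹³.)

Each salt precipitates once Q = Ksp for that salt.
MnS(s) ⇌ Mn²⁺(aq) + S²⁻(aq)
Ksp = [Mn²⁺][S²⁻] = [S²⁻](2.2×10⁻²)
[S²⁻] = 5.2×10⁻¹³ / (2.2×10⁻²) = 2.4×10⁻¹¹
[S²⁻] = 2.4×10⁻¹¹ mol/L

2.4×10⁻¹¹ M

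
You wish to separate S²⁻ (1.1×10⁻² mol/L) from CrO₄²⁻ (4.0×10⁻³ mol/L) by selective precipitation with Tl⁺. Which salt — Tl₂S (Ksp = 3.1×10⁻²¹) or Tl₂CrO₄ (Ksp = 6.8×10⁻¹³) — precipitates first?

Tl₂S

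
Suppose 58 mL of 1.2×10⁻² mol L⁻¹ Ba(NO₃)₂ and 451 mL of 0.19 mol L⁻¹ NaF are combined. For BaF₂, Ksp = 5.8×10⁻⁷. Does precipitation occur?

Yes

The combined volume is 509 mL.
[Ba²⁺] = (1.2×10⁻²)(58)/509 = 1.4×10⁻³ mol L⁻¹
[F⁻] = (0.19)(451)/509 = 0.17 mol L⁻¹
Q = [Ba²⁺][F⁻]^2 = 3.9×10⁻⁵
Because Q > Ksp (3.9×10⁻⁵ vs 5.8×10⁻⁷), a precipitate of BaF₂ forms.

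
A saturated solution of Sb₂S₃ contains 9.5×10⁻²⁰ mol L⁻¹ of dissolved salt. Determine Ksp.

Ksp = 8.4×10⁻⁹⁴

Sb₂S₃(s) ⇌ 2 Sb³⁺(aq) + 3 S²⁻(aq)
If s mol/L of Sb₂S₃ dissolves, [Sb³⁺] = 2s and [S²⁻] = 3s.
Ksp = [Sb³⁺]^2[S²⁻]^3 = (2s)^2 · (3s)^3 = 108s^5
Ksp = 108 × (9.5×10⁻²⁰)^5 = 8.4×10⁻⁹⁴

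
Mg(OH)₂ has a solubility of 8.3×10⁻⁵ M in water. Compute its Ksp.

Ksp = 2.3×10⁻¹²

Mg(OH)₂(s) ⇌ Mg²⁺(aq) + 2 OH⁻(aq)
For each mole of Mg(OH)₂ that dissolves per liter, [Mg²⁺] = s and [OH⁻] = 2s; let s denote this solubility.
Ksp = [Mg²⁺][OH⁻]^2 = s · (2s)^2 = 4s^3
Ksp = 4 × (8.3×10⁻⁵)^3 = 2.3×10⁻¹²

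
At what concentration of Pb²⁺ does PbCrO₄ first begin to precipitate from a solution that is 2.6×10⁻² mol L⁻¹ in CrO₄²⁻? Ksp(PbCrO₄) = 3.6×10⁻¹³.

1.4×10⁻¹¹ M

Precipitation of each salt begins when its ion product equals Ksp.
PbCrO₄(s) ⇌ Pb²⁺(aq) + CrO₄²⁻(aq)
Ksp = [Pb²⁺][CrO₄²⁻] = [Pb²⁺](2.6×10⁻²)
[Pb²⁺] = 3.6×10⁻¹³ / (2.6×10⁻²) = 1.4×10⁻¹¹
[Pb²⁺] = 1.4×10⁻¹¹ mol L⁻¹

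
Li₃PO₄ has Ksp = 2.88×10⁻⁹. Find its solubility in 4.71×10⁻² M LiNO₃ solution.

Li₃PO₄(s) ⇌ 3 Li⁺(aq) + PO₄³⁻(aq)
With Li⁺ already at 4.71×10⁻² M and s small, take [Li⁺] ≈ 4.71×10⁻² M and [PO₄³⁻] = s.
Ksp = [Li⁺]^3[PO₄³⁻] = (4.71×10⁻²)^3s
s = 2.88×10⁻⁹ / (4.71×10⁻²)^3 = 2.76×10⁻⁵
s = 2.76×10⁻⁵ M

2.76×10⁻⁵ M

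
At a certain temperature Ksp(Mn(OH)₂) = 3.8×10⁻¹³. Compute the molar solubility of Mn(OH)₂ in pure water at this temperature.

Mn(OH)₂(s) ⇌ Mn²⁺(aq) + 2 OH⁻(aq)
Let s be the molar solubility. Then [Mn²⁺] = s and [OH⁻] = 2s.
Ksp = [Mn²⁺][OH⁻]^2 = s · (2s)^2 = 4s^3
4s^3 = 3.8×10⁻¹³  ⇒  s^3 = 9.5×10⁻¹⁴
Taking the 3rd root, s = 4.6×10⁻⁵ M.

4.6×10⁻⁵ M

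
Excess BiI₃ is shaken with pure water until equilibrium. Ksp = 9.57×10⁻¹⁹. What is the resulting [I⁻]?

4.12×10⁻⁵ M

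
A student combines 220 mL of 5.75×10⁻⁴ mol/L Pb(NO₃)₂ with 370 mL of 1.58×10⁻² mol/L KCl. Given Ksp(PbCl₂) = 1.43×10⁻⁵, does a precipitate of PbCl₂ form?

Total volume after mixing = 220 + 370 = 590 mL.
[Pb²⁺] = (5.75×10⁻⁴)(220)/590 = 2.14×10⁻⁴ mol/L
[Cl⁻] = (1.58×10⁻²)(370)/590 = 9.91×10⁻³ mol/L
Q = [Pb²⁺][Cl⁻]^2 = 2.11×10⁻⁸
Q = 2.11×10⁻⁸ < Ksp = 1.43×10⁻⁵, so the solution is unsaturated and no precipitate forms.

No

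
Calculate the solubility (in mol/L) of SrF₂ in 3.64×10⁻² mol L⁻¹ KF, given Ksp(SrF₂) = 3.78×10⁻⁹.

2.85×10⁻⁶ M

SrF₂(s) ⇌ Sr²⁺(aq) + 2 F⁻(aq)
Let s be the solubility of SrF₂ here. The common ion gives [F⁻] ≈ 3.64×10⁻² mol L⁻¹, and [Sr²⁺] = s.
Ksp = [Sr²⁺][F⁻]^2 = s(3.64×10⁻²)^2
s = 3.78×10⁻⁹ / (3.64×10⁻²)^2 = 2.85×10⁻⁶
s = 2.85×10⁻⁶ mol L⁻¹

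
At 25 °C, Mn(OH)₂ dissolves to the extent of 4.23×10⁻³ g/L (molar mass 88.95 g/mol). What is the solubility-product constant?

Molar solubility s = (4.23×10⁻³ g/L) / (88.95 g/mol) = 4.7555×10⁻⁵ mol/L
Mn(OH)₂(s) ⇌ Mn²⁺(aq) + 2 OH⁻(aq)
Let s be the molar solubility. Then [Mn²⁺] = s and [OH⁻] = 2s.
Ksp = [Mn²⁺][OH⁻]^2 = s · (2s)^2 = 4s^3
Ksp = 4 × (4.7555×10⁻⁵)^3 = 4.30×10⁻¹³

Ksp = 4.30×10⁻¹³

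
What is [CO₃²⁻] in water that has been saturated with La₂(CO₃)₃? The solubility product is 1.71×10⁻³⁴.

2.08×10⁻⁷ M

La₂(CO₃)₃(s) ⇌ 2 La³⁺(aq) + 3 CO₃²⁻(aq)
Let s be the molar solubility. Then [La³⁺] = 2s and [CO₃²⁻] = 3s.
Ksp = [La³⁺]^2[CO₃²⁻]^3 = (2s)^2 · (3s)^3 = 108s^5 = 1.71×10⁻³⁴
s = 6.92×10⁻⁸ M
[CO₃²⁻] = 3s = 2.08×10⁻⁷ M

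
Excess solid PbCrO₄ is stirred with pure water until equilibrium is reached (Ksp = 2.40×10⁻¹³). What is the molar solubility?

PbCrO₄(s) ⇌ Pb²⁺(aq) + CrO₄²⁻(aq)
If s mol/L of PbCrO₄ dissolves, [Pb²⁺] = s and [CrO₄²⁻] = s.
Ksp = [Pb²⁺][CrO₄²⁻] = s · s = s^2
s^2 = 2.40×10⁻¹³
s = (2.40×10⁻¹³)^(1/2) = 4.90×10⁻⁷ M

4.90×10⁻⁷ M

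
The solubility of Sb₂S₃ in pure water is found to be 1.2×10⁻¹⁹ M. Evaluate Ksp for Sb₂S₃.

Ksp = 2.7×10⁻⁹³

Sb₂S₃(s) ⇌ 2 Sb³⁺(aq) + 3 S²⁻(aq)
With molar solubility s: [Sb³⁺] = 2s, [S²⁻] = 3s.
Ksp = [Sb³⁺]^2[S²⁻]^3 = (2s)^2 · (3s)^3 = 108s^5
Ksp = 108 × (1.2×10⁻¹⁹)^5 = 2.7×10⁻⁹³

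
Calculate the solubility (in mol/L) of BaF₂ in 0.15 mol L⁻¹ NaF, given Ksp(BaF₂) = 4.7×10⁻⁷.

BaF₂(s) ⇌ Ba²⁺(aq) + 2 F⁻(aq)
The solution already contains F⁻ at 0.15 mol L⁻¹. Let s be the molar solubility of BaF₂.
[F⁻] ≈ 0.15 mol L⁻¹ (common ion dominates); [Ba²⁺] = s.
Ksp = [Ba²⁺][F⁻]^2 = s(0.15)^2
s = 4.7×10⁻⁷ / (0.15)^2 = 2.1×10⁻⁵
s = 2.1×10⁻⁵ mol L⁻¹

2.1×10⁻⁵ M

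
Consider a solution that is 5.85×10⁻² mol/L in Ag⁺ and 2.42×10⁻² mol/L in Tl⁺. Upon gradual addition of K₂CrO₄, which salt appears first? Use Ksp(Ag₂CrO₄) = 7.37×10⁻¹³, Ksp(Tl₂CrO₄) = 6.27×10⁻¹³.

Precipitation of each salt begins when its ion product equals Ksp.
For Ag₂CrO₄: [CrO₄²⁻] = (Ksp/[Ag⁺]^2) = 2.15×10⁻¹⁰ mol/L
For Tl₂CrO₄: [CrO₄²⁻] = (Ksp/[Tl⁺]^2) = 1.07×10⁻⁹ mol/L
Ag₂CrO₄ requires the lower [CrO₄²⁻], so it precipitates first.

Ag₂CrO₄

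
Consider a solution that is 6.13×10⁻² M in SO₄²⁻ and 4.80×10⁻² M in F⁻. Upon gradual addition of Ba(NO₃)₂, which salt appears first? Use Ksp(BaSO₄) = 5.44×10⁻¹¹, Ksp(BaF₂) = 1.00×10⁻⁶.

BaSO₄

A salt starts to precipitate once the ion product Q reaches its Ksp.
For BaSO₄: [Ba²⁺] = (Ksp/[SO₄²⁻]) = 8.87×10⁻¹⁰ M
For BaF₂: [Ba²⁺] = (Ksp/[F⁻]^2) = 4.34×10⁻⁴ M
The smaller threshold [Ba²⁺] is reached first, so BaSO₄ precipitates first.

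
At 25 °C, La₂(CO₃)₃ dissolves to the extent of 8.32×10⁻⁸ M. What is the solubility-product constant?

Ksp = 4.31×10⁻³⁴

La₂(CO₃)₃(s) ⇌ 2 La³⁺(aq) + 3 CO₃²⁻(aq)
Let s be the molar solubility. Then [La³⁺] = 2s and [CO₃²⁻] = 3s.
Ksp = [La³⁺]^2[CO₃²⁻]^3 = (2s)^2 · (3s)^3 = 108s^5
Ksp = 108 × (8.32×10⁻⁸)^5 = 4.31×10⁻³⁴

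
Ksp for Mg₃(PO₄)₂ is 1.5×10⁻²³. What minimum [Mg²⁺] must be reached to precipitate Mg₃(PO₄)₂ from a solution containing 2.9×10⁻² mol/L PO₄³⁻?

2.6×10⁻⁷ M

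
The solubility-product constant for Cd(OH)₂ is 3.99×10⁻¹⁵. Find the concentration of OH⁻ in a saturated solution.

2.00×10⁻⁵ M

Cd(OH)₂(s) ⇌ Cd²⁺(aq) + 2 OH⁻(aq)
Let s be the molar solubility. Then [Cd²⁺] = s and [OH⁻] = 2s.
Ksp = [Cd²⁺][OH⁻]^2 = s · (2s)^2 = 4s^3 = 3.99×10⁻¹⁵
s = 9.99×10⁻⁶ M
[OH⁻] = 2s = 2.00×10⁻⁵ M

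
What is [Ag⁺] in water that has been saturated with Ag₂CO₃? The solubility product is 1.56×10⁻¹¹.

3.15×10⁻⁴ M

Ag₂CO₃(s) ⇌ 2 Ag⁺(aq) + CO₃²⁻(aq)
With molar solubility s: [Ag⁺] = 2s, [CO₃²⁻] = s.
Ksp = [Ag⁺]^2[CO₃²⁻] = (2s)^2 · s = 4s^3 = 1.56×10⁻¹¹
s = 1.57×10⁻⁴ M
[Ag⁺] = 2s = 3.15×10⁻⁴ M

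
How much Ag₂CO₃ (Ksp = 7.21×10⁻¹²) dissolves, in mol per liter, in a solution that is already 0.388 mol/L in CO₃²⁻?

2.16×10⁻⁶ M

Ag₂CO₃(s) ⇌ 2 Ag⁺(aq) + CO₃²⁻(aq)
Let s be the solubility of Ag₂CO₃ here. The common ion gives [CO₃²⁻] ≈ 0.388 mol/L, and [Ag⁺] = 2s.
Ksp = [Ag⁺]^2[CO₃²⁻] = (2s)^2(0.388)
(2s)^2 = 7.21×10⁻¹² / (0.388) = 1.86×10⁻¹¹
s = 2.16×10⁻⁶ mol/L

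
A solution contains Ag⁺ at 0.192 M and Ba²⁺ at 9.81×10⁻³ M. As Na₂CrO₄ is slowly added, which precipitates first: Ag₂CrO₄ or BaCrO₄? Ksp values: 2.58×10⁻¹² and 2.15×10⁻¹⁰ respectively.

Precipitation of each salt begins when its ion product equals Ksp.
For Ag₂CrO₄: [CrO₄²⁻] = (Ksp/[Ag⁺]^2) = 7.00×10⁻¹¹ M
For BaCrO₄: [CrO₄²⁻] = (Ksp/[Ba²⁺]) = 2.19×10⁻⁸ M
Ag₂CrO₄ requires the lower [CrO₄²⁻], so it precipitates first.

Ag₂CrO₄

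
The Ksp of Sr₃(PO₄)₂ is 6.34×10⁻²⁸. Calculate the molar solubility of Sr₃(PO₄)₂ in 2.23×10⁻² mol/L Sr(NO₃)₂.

3.78×10⁻¹² M

Sr₃(PO₄)₂(s) ⇌ 3 Sr²⁺(aq) + 2 PO₄³⁻(aq)
The solution already contains Sr²⁺ at 2.23×10⁻² mol/L. Let s be the molar solubility of Sr₃(PO₄)₂.
[Sr²⁺] ≈ 2.23×10⁻² mol/L (common ion dominates); [PO₄³⁻] = 2s.
Ksp = [Sr²⁺]^3[PO₄³⁻]^2 = (2.23×10⁻²)^3(2s)^2
(2s)^2 = 6.34×10⁻²⁸ / (2.23×10⁻²)^3 = 5.72×10⁻²³
s = 3.78×10⁻¹² mol/L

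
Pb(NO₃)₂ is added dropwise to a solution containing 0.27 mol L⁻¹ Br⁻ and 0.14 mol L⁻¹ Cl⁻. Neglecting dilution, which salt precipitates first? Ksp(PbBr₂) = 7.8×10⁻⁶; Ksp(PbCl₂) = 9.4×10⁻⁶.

A salt starts to precipitate once the ion product Q reaches its Ksp.
For PbBr₂: [Pb²⁺] = (Ksp/[Br⁻]^2) = 1.1×10⁻⁴ mol L⁻¹
For PbCl₂: [Pb²⁺] = (Ksp/[Cl⁻]^2) = 4.8×10⁻⁴ mol L⁻¹
PbBr₂ requires the lower [Pb²⁺], so it precipitates first.

PbBr₂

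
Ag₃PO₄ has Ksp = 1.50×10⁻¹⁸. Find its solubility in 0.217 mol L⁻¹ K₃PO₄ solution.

Ag₃PO₄(s) ⇌ 3 Ag⁺(aq) + PO₄³⁻(aq)
With PO₄³⁻ already at 0.217 mol L⁻¹ and s small, take [PO₄³⁻] ≈ 0.217 mol L⁻¹ and [Ag⁺] = 3s.
Ksp = [Ag⁺]^3[PO₄³⁻] = (3s)^3(0.217)
(3s)^3 = 1.50×10⁻¹⁸ / (0.217) = 6.91×10⁻¹⁸
s = 6.35×10⁻⁷ mol L⁻¹

6.35×10⁻⁷ M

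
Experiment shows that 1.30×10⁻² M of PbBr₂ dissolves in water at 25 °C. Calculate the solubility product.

Ksp = 8.79×10⁻⁶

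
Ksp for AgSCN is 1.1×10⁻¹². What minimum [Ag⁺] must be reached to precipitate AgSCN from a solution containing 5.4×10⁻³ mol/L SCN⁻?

2.0×10⁻¹⁰ M

Precipitation of each salt begins when its ion product equals Ksp.
AgSCN(s) ⇌ Ag⁺(aq) + SCN⁻(aq)
Ksp = [Ag⁺][SCN⁻] = [Ag⁺](5.4×10⁻³)
[Ag⁺] = 1.1×10⁻¹² / (5.4×10⁻³) = 2.0×10⁻¹⁰
[Ag⁺] = 2.0×10⁻¹⁰ mol/L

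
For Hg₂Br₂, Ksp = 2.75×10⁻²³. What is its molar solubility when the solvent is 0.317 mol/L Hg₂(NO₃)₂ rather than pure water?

4.66×10⁻¹² M

Hg₂Br₂(s) ⇌ Hg₂²⁺(aq) + 2 Br⁻(aq)
Hg₂²⁺ is already present at 0.317 mol/L. If s mol/L of Hg₂Br₂ dissolves, [Br⁻] = 2s while [Hg₂²⁺] ≈ 0.317 mol/L.
Ksp = [Hg₂²⁺][Br⁻]^2 = (0.317)(2s)^2
(2s)^2 = 2.75×10⁻²³ / (0.317) = 8.68×10⁻²³
s = 4.66×10⁻¹² mol/L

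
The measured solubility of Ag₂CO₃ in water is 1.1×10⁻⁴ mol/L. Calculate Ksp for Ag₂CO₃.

Ag₂CO₃(s) ⇌ 2 Ag⁺(aq) + CO₃²⁻(aq)
Call the molar solubility s, so that [Ag⁺] = 2s and [CO₃²⁻] = s.
Ksp = [Ag⁺]^2[CO₃²⁻] = (2s)^2 · s = 4s^3
Ksp = 4 × (1.1×10⁻⁴)^3 = 5.3×10⁻¹²

Ksp = 5.3×10⁻¹²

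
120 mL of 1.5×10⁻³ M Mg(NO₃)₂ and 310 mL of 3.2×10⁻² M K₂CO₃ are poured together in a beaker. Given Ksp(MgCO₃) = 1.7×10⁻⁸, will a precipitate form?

After mixing, V = 120 mL + 310 mL = 430 mL.
[Mg²⁺] = (1.5×10⁻³)(120)/430 = 4.2×10⁻⁴ M
[CO₃²⁻] = (3.2×10⁻²)(310)/430 = 2.3×10⁻² M
Q = [Mg²⁺][CO₃²⁻] = 9.7×10⁻⁶
Q = 9.7×10⁻⁶ > Ksp = 1.7×10⁻⁸, so the solution is supersaturated and MgCO₃ precipitates.

Yes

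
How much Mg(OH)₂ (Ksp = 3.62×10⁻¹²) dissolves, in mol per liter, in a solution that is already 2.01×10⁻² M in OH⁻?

8.96×10⁻⁹ M

Mg(OH)₂(s) ⇌ Mg²⁺(aq) + 2 OH⁻(aq)
Let s be the solubility of Mg(OH)₂ here. The common ion gives [OH⁻] ≈ 2.01×10⁻² M, and [Mg²⁺] = s.
Ksp = [Mg²⁺][OH⁻]^2 = s(2.01×10⁻²)^2
s = 3.62×10⁻¹² / (2.01×10⁻²)^2 = 8.96×10⁻⁹
s = 8.96×10⁻⁹ M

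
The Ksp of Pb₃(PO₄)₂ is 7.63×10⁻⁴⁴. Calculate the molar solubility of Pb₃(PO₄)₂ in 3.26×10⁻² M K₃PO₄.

Pb₃(PO₄)₂(s) ⇌ 3 Pb²⁺(aq) + 2 PO₄³⁻(aq)
PO₄³⁻ is already present at 3.26×10⁻² M. If s mol/L of Pb₃(PO₄)₂ dissolves, [Pb²⁺] = 3s while [PO₄³⁻] ≈ 3.26×10⁻² M.
Ksp = [Pb²⁺]^3[PO₄³⁻]^2 = (3s)^3(3.26×10⁻²)^2
(3s)^3 = 7.63×10⁻⁴⁴ / (3.26×10⁻²)^2 = 7.18×10⁻⁴¹
s = 1.39×10⁻¹⁴ M

1.39×10⁻¹⁴ M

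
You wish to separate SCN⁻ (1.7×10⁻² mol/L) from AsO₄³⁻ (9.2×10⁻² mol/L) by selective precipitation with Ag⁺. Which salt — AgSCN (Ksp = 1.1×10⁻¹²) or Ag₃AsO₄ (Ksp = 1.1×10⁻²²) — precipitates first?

Precipitation begins when Q = Ksp.
For AgSCN: [Ag⁺] = (Ksp/[SCN⁻]) = 6.5×10⁻¹¹ mol/L
For Ag₃AsO₄: [Ag⁺] = (Ksp/[AsO₄³⁻])^(1/3) = 1.1×10⁻⁷ mol/L
The smaller threshold [Ag⁺] is reached first, so AgSCN precipitates first.

AgSCN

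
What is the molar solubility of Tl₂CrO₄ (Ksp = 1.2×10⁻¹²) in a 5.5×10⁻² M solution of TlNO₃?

Tl₂CrO₄(s) ⇌ 2 Tl⁺(aq) + CrO₄²⁻(aq)
The solution already contains Tl⁺ at 5.5×10⁻² M. Let s be the molar solubility of Tl₂CrO₄.
[Tl⁺] ≈ 5.5×10⁻² M (common ion dominates); [CrO₄²⁻] = s.
Ksp = [Tl⁺]^2[CrO₄²⁻] = (5.5×10⁻²)^2s
s = 1.2×10⁻¹² / (5.5×10⁻²)^2 = 4.0×10⁻¹⁰
s = 4.0×10⁻¹⁰ M

4.0×10⁻¹⁰ M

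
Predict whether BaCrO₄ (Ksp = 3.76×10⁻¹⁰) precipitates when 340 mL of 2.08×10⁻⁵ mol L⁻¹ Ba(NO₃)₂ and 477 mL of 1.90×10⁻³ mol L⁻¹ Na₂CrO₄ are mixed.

The combined volume is 817 mL.
[Ba²⁺] = (2.08×10⁻⁵)(340)/817 = 8.66×10⁻⁶ mol L⁻¹
[CrO₄²⁻] = (1.90×10⁻³)(477)/817 = 1.11×10⁻³ mol L⁻¹
Q = [Ba²⁺][CrO₄²⁻] = 9.60×10⁻⁹
Because Q > Ksp (9.60×10⁻⁹ vs 3.76×10⁻¹⁰), a precipitate of BaCrO₄ forms.

Yes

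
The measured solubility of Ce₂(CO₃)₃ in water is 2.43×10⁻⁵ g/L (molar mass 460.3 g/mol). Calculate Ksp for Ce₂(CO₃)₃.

Ksp = 4.43×10⁻³⁵

s = (2.43×10⁻⁵ g L⁻¹)/(460.3 g mol⁻¹) = 5.2792×10⁻⁸ M
Ce₂(CO₃)₃(s) ⇌ 2 Ce³⁺(aq) + 3 CO₃²⁻(aq)
Let s be the molar solubility. Then [Ce³⁺] = 2s and [CO₃²⁻] = 3s.
Ksp = [Ce³⁺]^2[CO₃²⁻]^3 = (2s)^2 · (3s)^3 = 108s^5
Ksp = 108 × (5.2792×10⁻⁸)^5 = 4.43×10⁻³⁵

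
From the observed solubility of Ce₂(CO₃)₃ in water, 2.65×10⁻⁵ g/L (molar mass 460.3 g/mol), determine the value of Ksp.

Ksp = 6.83×10⁻³⁵

s = (2.65×10⁻⁵ g L⁻¹)/(460.3 g mol⁻¹) = 5.7571×10⁻⁸ M
Ce₂(CO₃)₃(s) ⇌ 2 Ce³⁺(aq) + 3 CO₃²⁻(aq)
For each mole of Ce₂(CO₃)₃ that dissolves per liter, [Ce³⁺] = 2s and [CO₃²⁻] = 3s; let s denote this solubility.
Ksp = [Ce³⁺]^2[CO₃²⁻]^3 = (2s)^2 · (3s)^3 = 108s^5
Ksp = 108 × (5.7571×10⁻⁸)^5 = 6.83×10⁻³⁵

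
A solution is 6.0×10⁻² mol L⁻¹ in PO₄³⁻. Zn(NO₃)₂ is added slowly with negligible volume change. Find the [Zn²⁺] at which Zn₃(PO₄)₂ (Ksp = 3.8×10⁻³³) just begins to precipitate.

1.0×10⁻¹⁰ M

Precipitation begins when Q = Ksp.
Zn₃(PO₄)₂(s) ⇌ 3 Zn²⁺(aq) + 2 PO₄³⁻(aq)
Ksp = [Zn²⁺]^3[PO₄³⁻]^2 = [Zn²⁺]^3(6.0×10⁻²)^2
[Zn²⁺]^3 = 3.8×10⁻³³ / (6.0×10⁻²)^2 = 1.1×10⁻³⁰
[Zn²⁺] = 1.0×10⁻¹⁰ mol L⁻¹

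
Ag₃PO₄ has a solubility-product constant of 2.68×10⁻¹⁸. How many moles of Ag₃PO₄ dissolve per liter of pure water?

1.77×10⁻⁵ M

Ag₃PO₄(s) ⇌ 3 Ag⁺(aq) + PO₄³⁻(aq)
Call the molar solubility s, so that [Ag⁺] = 3s and [PO₄³⁻] = s.
Ksp = [Ag⁺]^3[PO₄³⁻] = (3s)^3 · s = 27s^4
27s^4 = 2.68×10⁻¹⁸  ⇒  s^4 = 9.93×10⁻²⁰
s = 1.77×10⁻⁵ M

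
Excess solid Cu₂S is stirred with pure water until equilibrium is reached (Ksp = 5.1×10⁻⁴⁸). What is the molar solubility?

Cu₂S(s) ⇌ 2 Cu⁺(aq) + S²⁻(aq)
Call the molar solubility s, so that [Cu⁺] = 2s and [S²⁻] = s.
Ksp = [Cu⁺]^2[S²⁻] = (2s)^2 · s = 4s^3
4s^3 = 5.1×10⁻⁴⁸  ⇒  s^3 = 1.3×10⁻⁴⁸
Taking the 3rd root, s = 1.1×10⁻¹⁶ M.

1.1×10⁻¹⁶ M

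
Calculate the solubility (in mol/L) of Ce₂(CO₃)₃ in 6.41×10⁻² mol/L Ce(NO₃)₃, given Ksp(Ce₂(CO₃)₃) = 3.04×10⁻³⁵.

6.50×10⁻¹² M

Ce₂(CO₃)₃(s) ⇌ 2 Ce³⁺(aq) + 3 CO₃²⁻(aq)
The solution already contains Ce³⁺ at 6.41×10⁻² mol/L. Let s be the molar solubility of Ce₂(CO₃)₃.
[Ce³⁺] ≈ 6.41×10⁻² mol/L (common ion dominates); [CO₃²⁻] = 3s.
Ksp = [Ce³⁺]^2[CO₃²⁻]^3 = (6.41×10⁻²)^2(3s)^3
(3s)^3 = 3.04×10⁻³⁵ / (6.41×10⁻²)^2 = 7.40×10⁻³³
s = 6.50×10⁻¹² mol/L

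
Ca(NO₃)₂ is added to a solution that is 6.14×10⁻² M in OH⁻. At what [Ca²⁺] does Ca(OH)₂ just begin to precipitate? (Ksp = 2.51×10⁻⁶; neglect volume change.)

6.66×10⁻⁴ M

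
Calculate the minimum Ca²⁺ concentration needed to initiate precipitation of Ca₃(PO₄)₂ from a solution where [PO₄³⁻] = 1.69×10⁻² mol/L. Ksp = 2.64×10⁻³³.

Precipitation begins when Q = Ksp.
Ca₃(PO₄)₂(s) ⇌ 3 Ca²⁺(aq) + 2 PO₄³⁻(aq)
Ksp = [Ca²⁺]^3[PO₄³⁻]^2 = [Ca²⁺]^3(1.69×10⁻²)^2
[Ca²⁺]^3 = 2.64×10⁻³³ / (1.69×10⁻²)^2 = 9.24×10⁻³⁰
[Ca²⁺] = 2.10×10⁻¹⁰ mol/L

2.10×10⁻¹⁰ M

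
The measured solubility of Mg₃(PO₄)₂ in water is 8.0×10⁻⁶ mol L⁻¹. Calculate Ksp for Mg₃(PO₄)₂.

Ksp = 3.5×10⁻²⁴

Mg₃(PO₄)₂(s) ⇌ 3 Mg²⁺(aq) + 2 PO₄³⁻(aq)
Let s be the molar solubility. Then [Mg²⁺] = 3s and [PO₄³⁻] = 2s.
Ksp = [Mg²⁺]^3[PO₄³⁻]^2 = (3s)^3 · (2s)^2 = 108s^5
Ksp = 108 × (8.0×10⁻⁶)^5 = 3.5×10⁻²⁴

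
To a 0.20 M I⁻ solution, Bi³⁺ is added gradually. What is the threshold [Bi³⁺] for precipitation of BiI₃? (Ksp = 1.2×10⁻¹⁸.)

1.5×10⁻¹⁶ M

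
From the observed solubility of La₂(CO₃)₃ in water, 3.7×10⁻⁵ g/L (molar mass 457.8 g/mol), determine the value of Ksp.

Molar solubility s = (3.7×10⁻⁵ g/L) / (457.8 g/mol) = 8.082×10⁻⁸ mol/L
La₂(CO₃)₃(s) ⇌ 2 La³⁺(aq) + 3 CO₃²⁻(aq)
Let s be the molar solubility. Then [La³⁺] = 2s and [CO₃²⁻] = 3s.
Ksp = [La³⁺]^2[CO₃²⁻]^3 = (2s)^2 · (3s)^3 = 108s^5
Ksp = 108 × (8.082×10⁻⁸)^5 = 3.7×10⁻³⁴

Ksp = 3.7×10⁻³⁴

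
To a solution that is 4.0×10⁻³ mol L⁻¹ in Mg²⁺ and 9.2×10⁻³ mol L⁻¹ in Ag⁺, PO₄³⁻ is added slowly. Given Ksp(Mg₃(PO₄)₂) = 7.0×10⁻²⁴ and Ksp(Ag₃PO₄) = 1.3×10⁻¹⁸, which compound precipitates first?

Ag₃PO₄

Precipitation of each salt begins when its ion product equals Ksp.
For Mg₃(PO₄)₂: [PO₄³⁻] = (Ksp/[Mg²⁺]^3)^(1/2) = 1.0×10⁻⁸ mol L⁻¹
For Ag₃PO₄: [PO₄³⁻] = (Ksp/[Ag⁺]^3) = 1.7×10⁻¹² mol L⁻¹
The smaller threshold [PO₄³⁻] is reached first, so Ag₃PO₄ precipitates first.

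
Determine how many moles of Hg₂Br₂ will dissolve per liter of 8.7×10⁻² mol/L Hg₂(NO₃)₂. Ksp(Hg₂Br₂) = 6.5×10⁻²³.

1.4×10⁻¹¹ M

Hg₂Br₂(s) ⇌ Hg₂²⁺(aq) + 2 Br⁻(aq)
With Hg₂²⁺ already at 8.7×10⁻² mol/L and s small, take [Hg₂²⁺] ≈ 8.7×10⁻² mol/L and [Br⁻] = 2s.
Ksp = [Hg₂²⁺][Br⁻]^2 = (8.7×10⁻²)(2s)^2
(2s)^2 = 6.5×10⁻²³ / (8.7×10⁻²) = 7.5×10⁻²²
s = 1.4×10⁻¹¹ mol/L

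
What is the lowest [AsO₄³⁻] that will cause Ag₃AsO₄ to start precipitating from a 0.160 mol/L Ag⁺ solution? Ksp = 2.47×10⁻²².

Precipitation begins when Q = Ksp.
Ag₃AsO₄(s) ⇌ 3 Ag⁺(aq) + AsO₄³⁻(aq)
Ksp = [Ag⁺]^3[AsO₄³⁻] = [AsO₄³⁻](0.160)^3
[AsO₄³⁻] = 2.47×10⁻²² / (0.160)^3 = 6.03×10⁻²⁰
[AsO₄³⁻] = 6.03×10⁻²⁰ mol/L

6.03×10⁻²⁰ M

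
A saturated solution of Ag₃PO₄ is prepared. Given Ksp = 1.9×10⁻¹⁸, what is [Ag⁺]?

Ag₃PO₄(s) ⇌ 3 Ag⁺(aq) + PO₄³⁻(aq)
For each mole of Ag₃PO₄ that dissolves per liter, [Ag⁺] = 3s and [PO₄³⁻] = s; let s denote this solubility.
Ksp = [Ag⁺]^3[PO₄³⁻] = (3s)^3 · s = 27s^4 = 1.9×10⁻¹⁸
s = 1.6×10⁻⁵ M
[Ag⁺] = 3s = 4.9×10⁻⁵ M

4.9×10⁻⁵ M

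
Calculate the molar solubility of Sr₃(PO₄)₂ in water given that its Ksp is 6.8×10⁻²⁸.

Sr₃(PO₄)₂(s) ⇌ 3 Sr²⁺(aq) + 2 PO₄³⁻(aq)
Let s be the molar solubility. Then [Sr²⁺] = 3s and [PO₄³⁻] = 2s.
Ksp = [Sr²⁺]^3[PO₄³⁻]^2 = (3s)^3 · (2s)^2 = 108s^5
108s^5 = 6.8×10⁻²⁸  ⇒  s^5 = 6.3×10⁻³⁰
Taking the 5th root, s = 1.4×10⁻⁶ M.

1.4×10⁻⁶ M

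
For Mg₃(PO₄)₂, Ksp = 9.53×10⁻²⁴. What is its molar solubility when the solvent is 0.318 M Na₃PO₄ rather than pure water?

Mg₃(PO₄)₂(s) ⇌ 3 Mg²⁺(aq) + 2 PO₄³⁻(aq)
With PO₄³⁻ already at 0.318 M and s small, take [PO₄³⁻] ≈ 0.318 M and [Mg²⁺] = 3s.
Ksp = [Mg²⁺]^3[PO₄³⁻]^2 = (3s)^3(0.318)^2
(3s)^3 = 9.53×10⁻²⁴ / (0.318)^2 = 9.42×10⁻²³
s = 1.52×10⁻⁸ M

1.52×10⁻⁸ M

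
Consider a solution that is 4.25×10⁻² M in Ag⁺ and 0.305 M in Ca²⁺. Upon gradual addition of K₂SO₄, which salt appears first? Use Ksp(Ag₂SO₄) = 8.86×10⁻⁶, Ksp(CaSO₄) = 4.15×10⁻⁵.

Precipitation of each salt begins when its ion product equals Ksp.
For Ag₂SO₄: [SO₄²⁻] = (Ksp/[Ag⁺]^2) = 4.91×10⁻³ M
For CaSO₄: [SO₄²⁻] = (Ksp/[Ca²⁺]) = 1.36×10⁻⁴ M
CaSO₄ requires the lower [SO₄²⁻], so it precipitates first.

CaSO₄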